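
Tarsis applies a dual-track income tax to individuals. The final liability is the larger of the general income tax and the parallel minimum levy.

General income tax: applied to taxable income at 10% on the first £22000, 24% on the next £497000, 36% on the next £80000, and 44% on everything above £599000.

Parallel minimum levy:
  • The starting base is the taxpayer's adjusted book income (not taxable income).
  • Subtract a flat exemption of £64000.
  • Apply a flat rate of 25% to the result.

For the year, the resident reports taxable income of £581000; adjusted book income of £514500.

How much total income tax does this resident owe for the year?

General income tax:
  £22000 × 10% = £2200
  £497000 × 24% = £119280
  £62000 × 36% = £22320
  → £143800

Parallel minimum levy:
  Base (adjusted book income): £514500
  Less exemption £64000 → base £450500
  £450500 × 25% = £112625

£143800 > £112625, so the general income tax governs.

£143800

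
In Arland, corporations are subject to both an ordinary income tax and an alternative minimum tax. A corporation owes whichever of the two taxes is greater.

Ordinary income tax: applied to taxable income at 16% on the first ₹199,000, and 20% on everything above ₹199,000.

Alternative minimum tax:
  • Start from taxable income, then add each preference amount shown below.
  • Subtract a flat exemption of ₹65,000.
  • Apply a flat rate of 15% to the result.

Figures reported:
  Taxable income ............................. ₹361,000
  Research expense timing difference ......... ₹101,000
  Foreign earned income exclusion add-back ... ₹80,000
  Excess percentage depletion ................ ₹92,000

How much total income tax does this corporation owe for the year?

Alternative minimum tax:
  Adjusted income: ₹361,000 + ₹101,000 + ₹80,000 + ₹92,000 = ₹634,000
  Less exemption ₹65,000 → base ₹569,000
  ₹569,000 × 15% = ₹85,350

Ordinary income tax:
  ₹199,000 × 16% = ₹31,840
  ₹162,000 × 20% = ₹32,400
  → ₹64,240

₹85,350 > ₹64,240, so the alternative minimum tax is the binding amount.

₹85,350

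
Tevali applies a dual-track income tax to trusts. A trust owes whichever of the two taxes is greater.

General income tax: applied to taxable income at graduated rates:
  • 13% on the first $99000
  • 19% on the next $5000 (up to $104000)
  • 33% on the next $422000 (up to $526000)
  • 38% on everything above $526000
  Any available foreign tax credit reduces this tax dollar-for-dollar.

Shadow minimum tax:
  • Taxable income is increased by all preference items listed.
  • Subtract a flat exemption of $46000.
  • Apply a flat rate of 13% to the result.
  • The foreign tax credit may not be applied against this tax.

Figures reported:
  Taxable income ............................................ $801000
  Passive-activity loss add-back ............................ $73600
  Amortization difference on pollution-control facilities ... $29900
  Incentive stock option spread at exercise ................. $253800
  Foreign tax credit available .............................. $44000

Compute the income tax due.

Shadow minimum tax:
  Adjusted income: $801000 + $73600 + $29900 + $253800 = $1158300
  Less exemption $46000 → base $1112300
  $1112300 × 13% = $144599

General income tax:
  $99000 × 13% = $12870
  $5000 × 19% = $950
  $422000 × 33% = $139260
  $275000 × 38% = $104500
  → $257580
  Less foreign tax credit $44000 → $213580

$213580 > $144599, so the general income tax governs.

$213580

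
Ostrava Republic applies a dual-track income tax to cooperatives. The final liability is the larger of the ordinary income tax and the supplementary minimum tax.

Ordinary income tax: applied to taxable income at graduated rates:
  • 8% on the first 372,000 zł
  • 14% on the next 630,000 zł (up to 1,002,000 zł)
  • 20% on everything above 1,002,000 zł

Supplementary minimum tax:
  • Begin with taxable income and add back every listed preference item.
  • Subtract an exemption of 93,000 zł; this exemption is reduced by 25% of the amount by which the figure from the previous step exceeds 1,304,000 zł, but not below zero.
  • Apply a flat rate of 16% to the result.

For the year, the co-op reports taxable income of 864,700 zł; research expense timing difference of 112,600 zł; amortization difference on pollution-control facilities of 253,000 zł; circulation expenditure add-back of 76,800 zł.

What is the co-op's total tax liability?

Supplementary minimum tax:
  Adjusted income: 864,700 zł + 112,600 zł + 253,000 zł + 76,800 zł = 1,307,100 zł
  Exemption: 93,000 zł − 25% × (1,307,100 zł − 1,304,000 zł) = 93,000 zł − 775 zł = 92,225 zł
  Base: 1,307,100 zł − 92,225 zł = 1,214,875 zł
  1,214,875 zł × 16% = 194,380 zł

Ordinary income tax:
  372,000 zł × 8% = 29,760 zł
  492,700 zł × 14% = 68,978 zł
  → 98,738 zł

194,380 zł > 98,738 zł, so the supplementary minimum tax is the binding amount.

194,380 zł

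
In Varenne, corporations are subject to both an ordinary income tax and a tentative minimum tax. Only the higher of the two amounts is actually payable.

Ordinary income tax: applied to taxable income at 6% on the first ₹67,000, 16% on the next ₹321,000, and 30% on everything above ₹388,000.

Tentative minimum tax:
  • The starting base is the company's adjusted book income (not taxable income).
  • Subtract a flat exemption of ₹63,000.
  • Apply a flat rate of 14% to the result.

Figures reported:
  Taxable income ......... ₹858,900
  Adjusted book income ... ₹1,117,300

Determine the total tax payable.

Ordinary income tax:
  ₹67,000 × 6% = ₹4,020
  ₹321,000 × 16% = ₹51,360
  ₹470,900 × 30% = ₹141,270
  → ₹196,650

Tentative minimum tax:
  Base (adjusted book income): ₹1,117,300
  Less exemption ₹63,000 → base ₹1,054,300
  ₹1,054,300 × 14% = ₹147,602

₹196,650 > ₹147,602, so the ordinary income tax governs.

₹196,650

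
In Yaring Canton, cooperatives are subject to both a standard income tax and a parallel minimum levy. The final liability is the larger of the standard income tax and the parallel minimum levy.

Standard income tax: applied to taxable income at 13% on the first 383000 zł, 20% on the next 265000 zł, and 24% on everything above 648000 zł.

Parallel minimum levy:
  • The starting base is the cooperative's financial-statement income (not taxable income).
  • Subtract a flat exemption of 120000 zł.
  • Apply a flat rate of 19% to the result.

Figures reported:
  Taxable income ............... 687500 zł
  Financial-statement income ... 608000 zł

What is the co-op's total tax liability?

112270 zł

Standard income tax:
  383000 zł × 13% = 49790 zł
  265000 zł × 20% = 53000 zł
  39500 zł × 24% = 9480 zł
  → 112270 zł

Parallel minimum levy:
  Base (financial-statement income): 608000 zł
  Less exemption 120000 zł → base 488000 zł
  488000 zł × 19% = 92720 zł

112270 zł > 92720 zł, so the standard income tax governs.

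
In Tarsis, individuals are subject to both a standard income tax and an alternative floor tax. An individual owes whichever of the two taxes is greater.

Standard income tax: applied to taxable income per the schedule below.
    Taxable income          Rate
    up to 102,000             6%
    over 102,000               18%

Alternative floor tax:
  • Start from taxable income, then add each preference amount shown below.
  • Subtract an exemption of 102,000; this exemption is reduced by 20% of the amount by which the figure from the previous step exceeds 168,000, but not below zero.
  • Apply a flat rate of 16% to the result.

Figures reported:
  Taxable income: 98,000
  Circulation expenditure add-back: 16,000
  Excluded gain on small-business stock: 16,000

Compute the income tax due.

5,880

Standard income tax:
  98,000 × 6% = 5,880

Alternative floor tax:
  Adjusted income: 98,000 + 16,000 + 16,000 = 130,000
  Exemption: 130,000 ≤ 168,000, so full 102,000 applies
  Base: 130,000 − 102,000 = 28,000
  28,000 × 16% = 4,480

5,880 > 4,480, so the standard income tax governs.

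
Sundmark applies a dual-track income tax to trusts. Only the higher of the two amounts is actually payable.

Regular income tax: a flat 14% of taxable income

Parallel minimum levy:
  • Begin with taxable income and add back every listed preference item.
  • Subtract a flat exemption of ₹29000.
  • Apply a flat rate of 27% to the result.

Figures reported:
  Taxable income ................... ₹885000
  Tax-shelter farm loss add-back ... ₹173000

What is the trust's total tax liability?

Regular income tax:
  ₹885000 × 14% = ₹123900

Parallel minimum levy:
  Adjusted income: ₹885000 + ₹173000 = ₹1058000
  Less exemption ₹29000 → base ₹1029000
  ₹1029000 × 27% = ₹277830

₹277830 > ₹123900, so the parallel minimum levy is the binding amount.

₹277830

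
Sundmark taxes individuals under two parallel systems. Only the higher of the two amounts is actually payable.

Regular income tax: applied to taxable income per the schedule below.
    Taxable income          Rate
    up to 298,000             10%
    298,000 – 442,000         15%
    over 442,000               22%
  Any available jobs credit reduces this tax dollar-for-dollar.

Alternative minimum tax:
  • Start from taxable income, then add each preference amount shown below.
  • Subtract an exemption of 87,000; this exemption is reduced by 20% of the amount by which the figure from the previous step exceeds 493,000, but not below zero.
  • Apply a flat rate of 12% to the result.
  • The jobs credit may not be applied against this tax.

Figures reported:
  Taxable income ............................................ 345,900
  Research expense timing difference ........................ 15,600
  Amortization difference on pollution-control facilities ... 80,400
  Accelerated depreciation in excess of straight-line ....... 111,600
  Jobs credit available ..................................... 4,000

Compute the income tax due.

57,432

Alternative minimum tax:
  Adjusted income: 345,900 + 15,600 + 80,400 + 111,600 = 553,500
  Exemption: 87,000 − 20% × (553,500 − 493,000) = 87,000 − 12,100 = 74,900
  Base: 553,500 − 74,900 = 478,600
  478,600 × 12% = 57,432

Regular income tax:
  298,000 × 10% = 29,800
  47,900 × 15% = 7,185
  → 36,985
  Less jobs credit 4,000 → 32,985

57,432 > 32,985, so the alternative minimum tax is the binding amount.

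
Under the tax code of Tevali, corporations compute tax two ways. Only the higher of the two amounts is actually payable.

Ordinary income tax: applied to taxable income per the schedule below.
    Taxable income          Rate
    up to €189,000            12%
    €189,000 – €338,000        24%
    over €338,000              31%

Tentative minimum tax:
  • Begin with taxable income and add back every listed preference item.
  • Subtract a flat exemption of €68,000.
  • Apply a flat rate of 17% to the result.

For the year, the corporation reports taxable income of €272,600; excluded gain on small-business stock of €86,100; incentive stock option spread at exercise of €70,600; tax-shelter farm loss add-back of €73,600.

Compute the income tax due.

€73,933

Ordinary income tax:
  €189,000 × 12% = €22,680
  €83,600 × 24% = €20,064
  → €42,744

Tentative minimum tax:
  Adjusted income: €272,600 + €86,100 + €70,600 + €73,600 = €502,900
  Less exemption €68,000 → base €434,900
  €434,900 × 17% = €73,933

€73,933 > €42,744, so the tentative minimum tax is the binding amount.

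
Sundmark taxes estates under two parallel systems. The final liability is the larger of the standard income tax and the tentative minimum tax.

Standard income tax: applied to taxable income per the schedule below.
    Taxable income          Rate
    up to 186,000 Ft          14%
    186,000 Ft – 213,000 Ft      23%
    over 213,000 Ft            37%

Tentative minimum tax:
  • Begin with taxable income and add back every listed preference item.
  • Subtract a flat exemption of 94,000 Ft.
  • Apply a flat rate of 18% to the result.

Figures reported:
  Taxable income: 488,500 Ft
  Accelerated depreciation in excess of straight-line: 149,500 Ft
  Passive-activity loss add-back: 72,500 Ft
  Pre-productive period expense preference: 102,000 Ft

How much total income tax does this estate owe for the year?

134,185 Ft

Tentative minimum tax:
  Adjusted income: 488,500 Ft + 149,500 Ft + 72,500 Ft + 102,000 Ft = 812,500 Ft
  Less exemption 94,000 Ft → base 718,500 Ft
  718,500 Ft × 18% = 129,330 Ft

Standard income tax:
  186,000 Ft × 14% = 26,040 Ft
  27,000 Ft × 23% = 6,210 Ft
  275,500 Ft × 37% = 101,935 Ft
  → 134,185 Ft

134,185 Ft > 129,330 Ft, so the standard income tax governs.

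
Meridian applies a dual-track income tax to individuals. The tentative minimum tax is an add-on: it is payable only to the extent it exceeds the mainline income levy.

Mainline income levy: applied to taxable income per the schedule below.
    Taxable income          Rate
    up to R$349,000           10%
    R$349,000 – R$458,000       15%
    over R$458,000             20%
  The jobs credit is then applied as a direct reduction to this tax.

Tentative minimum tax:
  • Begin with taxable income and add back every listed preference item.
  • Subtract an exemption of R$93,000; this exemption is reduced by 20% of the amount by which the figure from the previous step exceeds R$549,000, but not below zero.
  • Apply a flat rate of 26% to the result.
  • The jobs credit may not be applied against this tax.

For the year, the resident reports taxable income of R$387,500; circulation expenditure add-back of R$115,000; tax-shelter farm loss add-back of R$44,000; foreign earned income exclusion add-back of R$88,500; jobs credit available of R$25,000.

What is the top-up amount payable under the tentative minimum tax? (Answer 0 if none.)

R$129,717

Mainline income levy:
  R$349,000 × 10% = R$34,900
  R$38,500 × 15% = R$5,775
  → R$40,675
  Less jobs credit R$25,000 → R$15,675

Tentative minimum tax:
  Adjusted income: R$387,500 + R$115,000 + R$44,000 + R$88,500 = R$635,000
  Exemption: R$93,000 − 20% × (R$635,000 − R$549,000) = R$93,000 − R$17,200 = R$75,800
  Base: R$635,000 − R$75,800 = R$559,200
  R$559,200 × 26% = R$145,392

Excess of tentative minimum tax over mainline income levy: R$145,392 − R$15,675 = R$129,717.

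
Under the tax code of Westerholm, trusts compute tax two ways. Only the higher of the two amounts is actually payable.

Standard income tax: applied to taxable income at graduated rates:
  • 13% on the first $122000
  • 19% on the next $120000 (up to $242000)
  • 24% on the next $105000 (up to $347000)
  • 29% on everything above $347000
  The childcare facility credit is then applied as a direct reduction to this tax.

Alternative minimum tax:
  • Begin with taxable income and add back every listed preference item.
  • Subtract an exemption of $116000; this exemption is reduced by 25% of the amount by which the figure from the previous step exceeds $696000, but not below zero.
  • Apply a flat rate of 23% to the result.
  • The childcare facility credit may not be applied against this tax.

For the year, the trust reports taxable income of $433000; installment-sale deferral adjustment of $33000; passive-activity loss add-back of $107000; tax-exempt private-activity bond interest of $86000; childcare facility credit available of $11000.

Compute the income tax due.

Standard income tax:
  $122000 × 13% = $15860
  $120000 × 19% = $22800
  $105000 × 24% = $25200
  $86000 × 29% = $24940
  → $88800
  Less childcare facility credit $11000 → $77800

Alternative minimum tax:
  Adjusted income: $433000 + $33000 + $107000 + $86000 = $659000
  Exemption: $659000 ≤ $696000, so full $116000 applies
  Base: $659000 − $116000 = $543000
  $543000 × 23% = $124890

$124890 > $77800, so the alternative minimum tax is the binding amount.

$124890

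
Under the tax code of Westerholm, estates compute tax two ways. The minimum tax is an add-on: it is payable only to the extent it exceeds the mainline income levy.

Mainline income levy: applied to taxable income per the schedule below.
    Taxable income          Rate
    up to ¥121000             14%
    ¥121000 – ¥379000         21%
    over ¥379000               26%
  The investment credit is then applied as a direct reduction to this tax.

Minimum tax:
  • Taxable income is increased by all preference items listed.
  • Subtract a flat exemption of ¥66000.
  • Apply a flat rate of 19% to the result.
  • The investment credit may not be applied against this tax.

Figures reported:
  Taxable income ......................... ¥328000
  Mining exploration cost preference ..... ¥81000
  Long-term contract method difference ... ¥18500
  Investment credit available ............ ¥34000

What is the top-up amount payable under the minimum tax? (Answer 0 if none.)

¥42275

Minimum tax:
  Adjusted income: ¥328000 + ¥81000 + ¥18500 = ¥427500
  Less exemption ¥66000 → base ¥361500
  ¥361500 × 19% = ¥68685

Mainline income levy:
  ¥121000 × 14% = ¥16940
  ¥207000 × 21% = ¥43470
  → ¥60410
  Less investment credit ¥34000 → ¥26410

Excess of minimum tax over mainline income levy: ¥68685 − ¥26410 = ¥42275.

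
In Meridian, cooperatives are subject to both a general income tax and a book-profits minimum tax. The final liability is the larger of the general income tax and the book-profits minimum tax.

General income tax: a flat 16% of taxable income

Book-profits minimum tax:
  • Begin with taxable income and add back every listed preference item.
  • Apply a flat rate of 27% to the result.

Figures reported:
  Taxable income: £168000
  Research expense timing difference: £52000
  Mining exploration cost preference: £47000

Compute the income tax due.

£72090

Book-profits minimum tax:
  Adjusted income: £168000 + £52000 + £47000 = £267000
  £267000 × 27% = £72090

General income tax:
  £168000 × 16% = £26880

£72090 > £26880, so the book-profits minimum tax is the binding amount.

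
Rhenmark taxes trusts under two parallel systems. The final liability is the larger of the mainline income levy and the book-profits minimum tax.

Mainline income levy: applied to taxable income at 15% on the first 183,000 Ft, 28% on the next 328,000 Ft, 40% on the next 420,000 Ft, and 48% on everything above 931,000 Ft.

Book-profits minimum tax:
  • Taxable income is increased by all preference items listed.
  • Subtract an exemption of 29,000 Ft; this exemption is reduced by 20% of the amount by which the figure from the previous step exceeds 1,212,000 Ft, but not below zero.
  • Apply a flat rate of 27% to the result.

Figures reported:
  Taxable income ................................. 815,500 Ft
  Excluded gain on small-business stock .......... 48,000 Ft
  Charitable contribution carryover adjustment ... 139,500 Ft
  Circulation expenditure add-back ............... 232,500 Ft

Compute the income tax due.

Book-profits minimum tax:
  Adjusted income: 815,500 Ft + 48,000 Ft + 139,500 Ft + 232,500 Ft = 1,235,500 Ft
  Exemption: 29,000 Ft − 20% × (1,235,500 Ft − 1,212,000 Ft) = 29,000 Ft − 4,700 Ft = 24,300 Ft
  Base: 1,235,500 Ft − 24,300 Ft = 1,211,200 Ft
  1,211,200 Ft × 27% = 327,024 Ft

Mainline income levy:
  183,000 Ft × 15% = 27,450 Ft
  328,000 Ft × 28% = 91,840 Ft
  304,500 Ft × 40% = 121,800 Ft
  → 241,090 Ft

327,024 Ft > 241,090 Ft, so the book-profits minimum tax is the binding amount.

327,024 Ft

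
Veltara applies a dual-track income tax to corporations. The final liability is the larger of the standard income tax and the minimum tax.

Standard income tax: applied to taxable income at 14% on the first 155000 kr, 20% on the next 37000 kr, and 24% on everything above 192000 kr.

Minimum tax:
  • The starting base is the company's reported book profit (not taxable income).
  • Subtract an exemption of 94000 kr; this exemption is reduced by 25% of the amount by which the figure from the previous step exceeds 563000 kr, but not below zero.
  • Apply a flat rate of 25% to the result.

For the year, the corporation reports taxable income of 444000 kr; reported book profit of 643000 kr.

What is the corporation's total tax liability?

142250 kr

Minimum tax:
  Base (reported book profit): 643000 kr
  Exemption: 94000 kr − 25% × (643000 kr − 563000 kr) = 94000 kr − 20000 kr = 74000 kr
  Base: 643000 kr − 74000 kr = 569000 kr
  569000 kr × 25% = 142250 kr

Standard income tax:
  155000 kr × 14% = 21700 kr
  37000 kr × 20% = 7400 kr
  252000 kr × 24% = 60480 kr
  → 89580 kr

142250 kr > 89580 kr, so the minimum tax is the binding amount.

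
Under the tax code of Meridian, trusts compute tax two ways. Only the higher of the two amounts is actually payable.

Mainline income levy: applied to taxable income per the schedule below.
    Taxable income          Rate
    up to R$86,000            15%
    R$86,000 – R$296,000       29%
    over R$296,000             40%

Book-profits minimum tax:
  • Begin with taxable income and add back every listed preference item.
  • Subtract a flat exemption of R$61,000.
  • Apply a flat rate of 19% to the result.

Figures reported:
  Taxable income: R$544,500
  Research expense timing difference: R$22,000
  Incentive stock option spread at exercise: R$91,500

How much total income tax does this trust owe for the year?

Mainline income levy:
  R$86,000 × 15% = R$12,900
  R$210,000 × 29% = R$60,900
  R$248,500 × 40% = R$99,400
  → R$173,200

Book-profits minimum tax:
  Adjusted income: R$544,500 + R$22,000 + R$91,500 = R$658,000
  Less exemption R$61,000 → base R$597,000
  R$597,000 × 19% = R$113,430

R$173,200 > R$113,430, so the mainline income levy governs.

R$173,200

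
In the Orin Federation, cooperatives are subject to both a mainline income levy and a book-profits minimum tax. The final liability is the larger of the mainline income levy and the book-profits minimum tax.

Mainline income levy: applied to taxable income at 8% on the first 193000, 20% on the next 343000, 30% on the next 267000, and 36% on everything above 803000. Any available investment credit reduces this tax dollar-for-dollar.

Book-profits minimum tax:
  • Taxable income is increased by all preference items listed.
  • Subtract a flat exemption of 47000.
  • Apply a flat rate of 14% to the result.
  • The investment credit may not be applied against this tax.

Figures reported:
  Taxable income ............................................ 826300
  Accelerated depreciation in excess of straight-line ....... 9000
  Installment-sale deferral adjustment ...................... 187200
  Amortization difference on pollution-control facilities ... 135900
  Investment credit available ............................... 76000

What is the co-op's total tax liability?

155596

Mainline income levy:
  193000 × 8% = 15440
  343000 × 20% = 68600
  267000 × 30% = 80100
  23300 × 36% = 8388
  → 172528
  Less investment credit 76000 → 96528

Book-profits minimum tax:
  Adjusted income: 826300 + 9000 + 187200 + 135900 = 1158400
  Less exemption 47000 → base 1111400
  1111400 × 14% = 155596

155596 > 96528, so the book-profits minimum tax is the binding amount.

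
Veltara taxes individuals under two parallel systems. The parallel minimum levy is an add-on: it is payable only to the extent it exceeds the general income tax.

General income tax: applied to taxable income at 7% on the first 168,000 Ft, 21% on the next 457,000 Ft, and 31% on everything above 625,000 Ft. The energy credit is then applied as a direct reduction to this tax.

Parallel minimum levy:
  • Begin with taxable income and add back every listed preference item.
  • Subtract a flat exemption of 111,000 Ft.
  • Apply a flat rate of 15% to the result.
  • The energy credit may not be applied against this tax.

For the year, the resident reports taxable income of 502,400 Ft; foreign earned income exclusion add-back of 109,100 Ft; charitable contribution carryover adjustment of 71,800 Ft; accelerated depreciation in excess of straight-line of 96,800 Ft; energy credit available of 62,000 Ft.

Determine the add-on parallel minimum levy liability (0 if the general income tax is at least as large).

Parallel minimum levy:
  Adjusted income: 502,400 Ft + 109,100 Ft + 71,800 Ft + 96,800 Ft = 780,100 Ft
  Less exemption 111,000 Ft → base 669,100 Ft
  669,100 Ft × 15% = 100,365 Ft

General income tax:
  168,000 Ft × 7% = 11,760 Ft
  334,400 Ft × 21% = 70,224 Ft
  → 81,984 Ft
  Less energy credit 62,000 Ft → 19,984 Ft

Excess of parallel minimum levy over general income tax: 100,365 Ft − 19,984 Ft = 80,381 Ft.

80,381 Ft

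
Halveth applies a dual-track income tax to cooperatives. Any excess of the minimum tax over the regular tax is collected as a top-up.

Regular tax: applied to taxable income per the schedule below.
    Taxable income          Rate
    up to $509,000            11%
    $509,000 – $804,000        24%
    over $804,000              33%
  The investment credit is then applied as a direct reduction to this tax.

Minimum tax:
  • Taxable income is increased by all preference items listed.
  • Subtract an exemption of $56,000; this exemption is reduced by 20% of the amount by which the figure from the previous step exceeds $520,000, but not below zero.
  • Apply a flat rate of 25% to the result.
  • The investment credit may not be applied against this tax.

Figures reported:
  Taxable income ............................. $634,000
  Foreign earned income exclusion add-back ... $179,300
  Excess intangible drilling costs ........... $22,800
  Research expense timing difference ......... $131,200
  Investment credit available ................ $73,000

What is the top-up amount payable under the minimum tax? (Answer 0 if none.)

$228,835

Regular tax:
  $509,000 × 11% = $55,990
  $125,000 × 24% = $30,000
  → $85,990
  Less investment credit $73,000 → $12,990

Minimum tax:
  Adjusted income: $634,000 + $179,300 + $22,800 + $131,200 = $967,300
  Exemption: 20% × ($967,300 − $520,000) = $89,460 ≥ $56,000, so the exemption is fully phased out
  Base: $967,300 − $0 = $967,300
  $967,300 × 25% = $241,825

Excess of minimum tax over regular tax: $241,825 − $12,990 = $228,835.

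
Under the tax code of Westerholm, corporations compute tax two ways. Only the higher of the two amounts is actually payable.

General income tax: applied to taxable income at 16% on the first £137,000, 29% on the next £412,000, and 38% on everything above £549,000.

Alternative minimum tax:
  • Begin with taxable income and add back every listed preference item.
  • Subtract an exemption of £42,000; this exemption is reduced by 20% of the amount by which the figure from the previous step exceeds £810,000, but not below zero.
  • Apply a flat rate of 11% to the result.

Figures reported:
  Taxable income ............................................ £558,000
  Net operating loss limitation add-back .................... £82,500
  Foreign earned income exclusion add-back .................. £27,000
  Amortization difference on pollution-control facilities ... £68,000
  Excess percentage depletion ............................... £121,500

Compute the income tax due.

£144,820

Alternative minimum tax:
  Adjusted income: £558,000 + £82,500 + £27,000 + £68,000 + £121,500 = £857,000
  Exemption: £42,000 − 20% × (£857,000 − £810,000) = £42,000 − £9,400 = £32,600
  Base: £857,000 − £32,600 = £824,400
  £824,400 × 11% = £90,684

General income tax:
  £137,000 × 16% = £21,920
  £412,000 × 29% = £119,480
  £9,000 × 38% = £3,420
  → £144,820

£144,820 > £90,684, so the general income tax governs.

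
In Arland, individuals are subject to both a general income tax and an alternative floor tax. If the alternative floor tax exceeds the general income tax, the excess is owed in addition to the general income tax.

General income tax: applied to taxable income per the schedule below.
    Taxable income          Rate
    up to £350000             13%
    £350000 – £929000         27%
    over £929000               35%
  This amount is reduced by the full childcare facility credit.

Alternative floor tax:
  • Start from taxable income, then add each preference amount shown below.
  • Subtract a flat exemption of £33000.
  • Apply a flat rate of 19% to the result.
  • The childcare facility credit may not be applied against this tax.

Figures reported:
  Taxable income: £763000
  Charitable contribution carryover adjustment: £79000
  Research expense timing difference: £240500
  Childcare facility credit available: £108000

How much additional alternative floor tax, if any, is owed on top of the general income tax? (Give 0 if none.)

Alternative floor tax:
  Adjusted income: £763000 + £79000 + £240500 = £1082500
  Less exemption £33000 → base £1049500
  £1049500 × 19% = £199405

General income tax:
  £350000 × 13% = £45500
  £413000 × 27% = £111510
  → £157010
  Less childcare facility credit £108000 → £49010

Excess of alternative floor tax over general income tax: £199405 − £49010 = £150395.

£150395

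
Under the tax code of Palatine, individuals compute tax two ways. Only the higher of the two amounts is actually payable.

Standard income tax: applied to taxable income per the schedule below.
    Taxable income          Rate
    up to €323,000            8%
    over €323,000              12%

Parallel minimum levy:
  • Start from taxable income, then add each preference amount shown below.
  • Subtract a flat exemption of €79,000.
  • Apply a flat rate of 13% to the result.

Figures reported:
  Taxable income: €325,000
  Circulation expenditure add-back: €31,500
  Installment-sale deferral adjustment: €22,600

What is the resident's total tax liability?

€39,013

Standard income tax:
  €323,000 × 8% = €25,840
  €2,000 × 12% = €240
  → €26,080

Parallel minimum levy:
  Adjusted income: €325,000 + €31,500 + €22,600 = €379,100
  Less exemption €79,000 → base €300,100
  €300,100 × 13% = €39,013

€39,013 > €26,080, so the parallel minimum levy is the binding amount.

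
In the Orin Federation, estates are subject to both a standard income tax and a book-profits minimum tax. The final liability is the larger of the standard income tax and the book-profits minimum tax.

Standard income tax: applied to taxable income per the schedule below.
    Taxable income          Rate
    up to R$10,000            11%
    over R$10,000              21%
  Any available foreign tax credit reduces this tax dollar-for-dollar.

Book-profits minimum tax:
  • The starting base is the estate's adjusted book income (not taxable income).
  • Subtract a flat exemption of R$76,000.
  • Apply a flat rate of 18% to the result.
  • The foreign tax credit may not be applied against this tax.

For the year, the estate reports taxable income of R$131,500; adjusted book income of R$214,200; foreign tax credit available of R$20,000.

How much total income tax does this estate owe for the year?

R$24,876

Book-profits minimum tax:
  Base (adjusted book income): R$214,200
  Less exemption R$76,000 → base R$138,200
  R$138,200 × 18% = R$24,876

Standard income tax:
  R$10,000 × 11% = R$1,100
  R$121,500 × 21% = R$25,515
  → R$26,615
  Less foreign tax credit R$20,000 → R$6,615

R$24,876 > R$6,615, so the book-profits minimum tax is the binding amount.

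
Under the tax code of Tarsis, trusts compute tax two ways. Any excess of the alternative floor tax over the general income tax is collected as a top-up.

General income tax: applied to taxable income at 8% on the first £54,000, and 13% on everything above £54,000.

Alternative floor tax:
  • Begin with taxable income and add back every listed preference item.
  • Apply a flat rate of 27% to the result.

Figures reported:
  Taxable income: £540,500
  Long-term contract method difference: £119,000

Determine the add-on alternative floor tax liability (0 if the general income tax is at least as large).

£110,500

Alternative floor tax:
  Adjusted income: £540,500 + £119,000 = £659,500
  £659,500 × 27% = £178,065

General income tax:
  £54,000 × 8% = £4,320
  £486,500 × 13% = £63,245
  → £67,565

Excess of alternative floor tax over general income tax: £178,065 − £67,565 = £110,500.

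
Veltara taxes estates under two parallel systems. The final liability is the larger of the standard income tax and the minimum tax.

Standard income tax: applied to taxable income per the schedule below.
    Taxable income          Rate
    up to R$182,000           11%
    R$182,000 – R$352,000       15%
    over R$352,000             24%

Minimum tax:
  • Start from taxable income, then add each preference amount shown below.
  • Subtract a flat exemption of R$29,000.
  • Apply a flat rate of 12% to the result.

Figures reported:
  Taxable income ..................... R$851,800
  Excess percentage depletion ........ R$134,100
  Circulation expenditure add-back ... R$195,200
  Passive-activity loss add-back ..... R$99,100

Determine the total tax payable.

Standard income tax:
  R$182,000 × 11% = R$20,020
  R$170,000 × 15% = R$25,500
  R$499,800 × 24% = R$119,952
  → R$165,472

Minimum tax:
  Adjusted income: R$851,800 + R$134,100 + R$195,200 + R$99,100 = R$1,280,200
  Less exemption R$29,000 → base R$1,251,200
  R$1,251,200 × 12% = R$150,144

R$165,472 > R$150,144, so the standard income tax governs.

R$165,472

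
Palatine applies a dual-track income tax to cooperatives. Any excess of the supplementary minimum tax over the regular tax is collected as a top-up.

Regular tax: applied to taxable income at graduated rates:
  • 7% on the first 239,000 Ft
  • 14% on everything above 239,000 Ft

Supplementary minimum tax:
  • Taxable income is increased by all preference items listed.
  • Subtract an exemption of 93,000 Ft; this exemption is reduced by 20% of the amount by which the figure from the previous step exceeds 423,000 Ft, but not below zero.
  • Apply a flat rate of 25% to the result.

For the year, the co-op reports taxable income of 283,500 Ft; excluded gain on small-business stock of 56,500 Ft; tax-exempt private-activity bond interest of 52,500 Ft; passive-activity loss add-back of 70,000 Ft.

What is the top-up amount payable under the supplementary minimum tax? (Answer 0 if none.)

71,390 Ft

Regular tax:
  239,000 Ft × 7% = 16,730 Ft
  44,500 Ft × 14% = 6,230 Ft
  → 22,960 Ft

Supplementary minimum tax:
  Adjusted income: 283,500 Ft + 56,500 Ft + 52,500 Ft + 70,000 Ft = 462,500 Ft
  Exemption: 93,000 Ft − 20% × (462,500 Ft − 423,000 Ft) = 93,000 Ft − 7,900 Ft = 85,100 Ft
  Base: 462,500 Ft − 85,100 Ft = 377,400 Ft
  377,400 Ft × 25% = 94,350 Ft

Excess of supplementary minimum tax over regular tax: 94,350 Ft − 22,960 Ft = 71,390 Ft.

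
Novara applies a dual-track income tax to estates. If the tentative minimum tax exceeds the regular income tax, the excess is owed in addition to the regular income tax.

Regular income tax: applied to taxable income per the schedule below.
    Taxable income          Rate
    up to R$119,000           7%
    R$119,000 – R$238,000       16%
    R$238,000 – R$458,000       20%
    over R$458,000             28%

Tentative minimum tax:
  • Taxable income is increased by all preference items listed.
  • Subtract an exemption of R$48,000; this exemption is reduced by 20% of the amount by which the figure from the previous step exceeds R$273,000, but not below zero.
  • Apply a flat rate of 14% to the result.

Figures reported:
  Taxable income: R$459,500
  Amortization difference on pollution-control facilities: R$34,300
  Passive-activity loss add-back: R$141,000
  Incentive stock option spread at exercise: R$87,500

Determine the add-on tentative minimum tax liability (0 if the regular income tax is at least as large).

Tentative minimum tax:
  Adjusted income: R$459,500 + R$34,300 + R$141,000 + R$87,500 = R$722,300
  Exemption: 20% × (R$722,300 − R$273,000) = R$89,860 ≥ R$48,000, so the exemption is fully phased out
  Base: R$722,300 − R$0 = R$722,300
  R$722,300 × 14% = R$101,122

Regular income tax:
  R$119,000 × 7% = R$8,330
  R$119,000 × 16% = R$19,040
  R$220,000 × 20% = R$44,000
  R$1,500 × 28% = R$420
  → R$71,790

Excess of tentative minimum tax over regular income tax: R$101,122 − R$71,790 = R$29,332.

R$29,332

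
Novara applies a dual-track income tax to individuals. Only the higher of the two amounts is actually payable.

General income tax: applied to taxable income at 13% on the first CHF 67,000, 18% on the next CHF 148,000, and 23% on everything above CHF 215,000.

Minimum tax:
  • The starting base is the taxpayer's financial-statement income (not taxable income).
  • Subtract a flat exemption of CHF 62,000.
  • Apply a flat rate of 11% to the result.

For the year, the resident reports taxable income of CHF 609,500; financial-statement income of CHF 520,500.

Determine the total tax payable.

Minimum tax:
  Base (financial-statement income): CHF 520,500
  Less exemption CHF 62,000 → base CHF 458,500
  CHF 458,500 × 11% = CHF 50,435

General income tax:
  CHF 67,000 × 13% = CHF 8,710
  CHF 148,000 × 18% = CHF 26,640
  CHF 394,500 × 23% = CHF 90,735
  → CHF 126,085

CHF 126,085 > CHF 50,435, so the general income tax governs.

CHF 126,085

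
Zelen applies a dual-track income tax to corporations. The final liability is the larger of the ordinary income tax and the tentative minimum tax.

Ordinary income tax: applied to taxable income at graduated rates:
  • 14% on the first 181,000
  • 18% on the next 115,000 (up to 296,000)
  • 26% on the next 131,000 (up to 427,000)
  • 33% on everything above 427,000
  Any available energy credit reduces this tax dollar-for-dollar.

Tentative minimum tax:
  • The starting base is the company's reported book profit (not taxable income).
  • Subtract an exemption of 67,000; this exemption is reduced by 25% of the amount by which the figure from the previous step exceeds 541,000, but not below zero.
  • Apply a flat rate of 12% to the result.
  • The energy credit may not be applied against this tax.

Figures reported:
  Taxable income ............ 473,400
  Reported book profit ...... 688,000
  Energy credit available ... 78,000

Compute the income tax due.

78,930

Ordinary income tax:
  181,000 × 14% = 25,340
  115,000 × 18% = 20,700
  131,000 × 26% = 34,060
  46,400 × 33% = 15,312
  → 95,412
  Less energy credit 78,000 → 17,412

Tentative minimum tax:
  Base (reported book profit): 688,000
  Exemption: 67,000 − 25% × (688,000 − 541,000) = 67,000 − 36,750 = 30,250
  Base: 688,000 − 30,250 = 657,750
  657,750 × 12% = 78,930

78,930 > 17,412, so the tentative minimum tax is the binding amount.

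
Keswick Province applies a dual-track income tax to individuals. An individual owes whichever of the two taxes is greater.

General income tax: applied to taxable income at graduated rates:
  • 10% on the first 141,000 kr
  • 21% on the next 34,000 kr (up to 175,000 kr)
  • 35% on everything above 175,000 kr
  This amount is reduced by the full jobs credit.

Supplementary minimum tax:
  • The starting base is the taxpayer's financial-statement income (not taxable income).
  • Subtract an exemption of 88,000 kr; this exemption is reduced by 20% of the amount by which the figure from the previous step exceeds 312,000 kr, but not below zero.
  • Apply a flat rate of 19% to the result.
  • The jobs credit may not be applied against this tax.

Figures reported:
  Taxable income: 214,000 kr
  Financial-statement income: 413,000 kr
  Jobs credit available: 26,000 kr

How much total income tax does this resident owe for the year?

65,588 kr

Supplementary minimum tax:
  Base (financial-statement income): 413,000 kr
  Exemption: 88,000 kr − 20% × (413,000 kr − 312,000 kr) = 88,000 kr − 20,200 kr = 67,800 kr
  Base: 413,000 kr − 67,800 kr = 345,200 kr
  345,200 kr × 19% = 65,588 kr

General income tax:
  141,000 kr × 10% = 14,100 kr
  34,000 kr × 21% = 7,140 kr
  39,000 kr × 35% = 13,650 kr
  → 34,890 kr
  Less jobs credit 26,000 kr → 8,890 kr

65,588 kr > 8,890 kr, so the supplementary minimum tax is the binding amount.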